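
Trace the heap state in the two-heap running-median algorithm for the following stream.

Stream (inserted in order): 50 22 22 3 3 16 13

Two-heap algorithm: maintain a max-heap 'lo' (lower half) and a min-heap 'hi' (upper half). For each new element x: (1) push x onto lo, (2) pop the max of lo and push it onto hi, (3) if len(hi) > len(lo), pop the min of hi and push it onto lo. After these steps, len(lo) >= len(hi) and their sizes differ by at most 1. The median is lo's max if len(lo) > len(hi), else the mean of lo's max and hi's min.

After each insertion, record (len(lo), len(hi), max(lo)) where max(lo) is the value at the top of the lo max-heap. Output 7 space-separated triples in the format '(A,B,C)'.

Answer: (1,0,50) (1,1,22) (2,1,22) (2,2,22) (3,2,22) (3,3,16) (4,3,16)

Derivation:
Step 1: insert 50 -> lo=[50] hi=[] -> (len(lo)=1, len(hi)=0, max(lo)=50)
Step 2: insert 22 -> lo=[22] hi=[50] -> (len(lo)=1, len(hi)=1, max(lo)=22)
Step 3: insert 22 -> lo=[22, 22] hi=[50] -> (len(lo)=2, len(hi)=1, max(lo)=22)
Step 4: insert 3 -> lo=[3, 22] hi=[22, 50] -> (len(lo)=2, len(hi)=2, max(lo)=22)
Step 5: insert 3 -> lo=[3, 3, 22] hi=[22, 50] -> (len(lo)=3, len(hi)=2, max(lo)=22)
Step 6: insert 16 -> lo=[3, 3, 16] hi=[22, 22, 50] -> (len(lo)=3, len(hi)=3, max(lo)=16)
Step 7: insert 13 -> lo=[3, 3, 13, 16] hi=[22, 22, 50] -> (len(lo)=4, len(hi)=3, max(lo)=16)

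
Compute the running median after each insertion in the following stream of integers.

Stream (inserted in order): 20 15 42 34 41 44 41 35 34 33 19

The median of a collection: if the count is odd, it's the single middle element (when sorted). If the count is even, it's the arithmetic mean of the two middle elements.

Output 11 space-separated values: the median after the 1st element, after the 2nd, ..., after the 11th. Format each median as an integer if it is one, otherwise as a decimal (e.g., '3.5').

Answer: 20 17.5 20 27 34 37.5 41 38 35 34.5 34

Derivation:
Step 1: insert 20 -> lo=[20] (size 1, max 20) hi=[] (size 0) -> median=20
Step 2: insert 15 -> lo=[15] (size 1, max 15) hi=[20] (size 1, min 20) -> median=17.5
Step 3: insert 42 -> lo=[15, 20] (size 2, max 20) hi=[42] (size 1, min 42) -> median=20
Step 4: insert 34 -> lo=[15, 20] (size 2, max 20) hi=[34, 42] (size 2, min 34) -> median=27
Step 5: insert 41 -> lo=[15, 20, 34] (size 3, max 34) hi=[41, 42] (size 2, min 41) -> median=34
Step 6: insert 44 -> lo=[15, 20, 34] (size 3, max 34) hi=[41, 42, 44] (size 3, min 41) -> median=37.5
Step 7: insert 41 -> lo=[15, 20, 34, 41] (size 4, max 41) hi=[41, 42, 44] (size 3, min 41) -> median=41
Step 8: insert 35 -> lo=[15, 20, 34, 35] (size 4, max 35) hi=[41, 41, 42, 44] (size 4, min 41) -> median=38
Step 9: insert 34 -> lo=[15, 20, 34, 34, 35] (size 5, max 35) hi=[41, 41, 42, 44] (size 4, min 41) -> median=35
Step 10: insert 33 -> lo=[15, 20, 33, 34, 34] (size 5, max 34) hi=[35, 41, 41, 42, 44] (size 5, min 35) -> median=34.5
Step 11: insert 19 -> lo=[15, 19, 20, 33, 34, 34] (size 6, max 34) hi=[35, 41, 41, 42, 44] (size 5, min 35) -> median=34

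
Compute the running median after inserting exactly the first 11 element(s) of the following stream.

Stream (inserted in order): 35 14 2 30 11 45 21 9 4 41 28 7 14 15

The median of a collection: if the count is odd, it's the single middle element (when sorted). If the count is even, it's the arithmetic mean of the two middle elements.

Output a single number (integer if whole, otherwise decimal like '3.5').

Answer: 21

Derivation:
Step 1: insert 35 -> lo=[35] (size 1, max 35) hi=[] (size 0) -> median=35
Step 2: insert 14 -> lo=[14] (size 1, max 14) hi=[35] (size 1, min 35) -> median=24.5
Step 3: insert 2 -> lo=[2, 14] (size 2, max 14) hi=[35] (size 1, min 35) -> median=14
Step 4: insert 30 -> lo=[2, 14] (size 2, max 14) hi=[30, 35] (size 2, min 30) -> median=22
Step 5: insert 11 -> lo=[2, 11, 14] (size 3, max 14) hi=[30, 35] (size 2, min 30) -> median=14
Step 6: insert 45 -> lo=[2, 11, 14] (size 3, max 14) hi=[30, 35, 45] (size 3, min 30) -> median=22
Step 7: insert 21 -> lo=[2, 11, 14, 21] (size 4, max 21) hi=[30, 35, 45] (size 3, min 30) -> median=21
Step 8: insert 9 -> lo=[2, 9, 11, 14] (size 4, max 14) hi=[21, 30, 35, 45] (size 4, min 21) -> median=17.5
Step 9: insert 4 -> lo=[2, 4, 9, 11, 14] (size 5, max 14) hi=[21, 30, 35, 45] (size 4, min 21) -> median=14
Step 10: insert 41 -> lo=[2, 4, 9, 11, 14] (size 5, max 14) hi=[21, 30, 35, 41, 45] (size 5, min 21) -> median=17.5
Step 11: insert 28 -> lo=[2, 4, 9, 11, 14, 21] (size 6, max 21) hi=[28, 30, 35, 41, 45] (size 5, min 28) -> median=21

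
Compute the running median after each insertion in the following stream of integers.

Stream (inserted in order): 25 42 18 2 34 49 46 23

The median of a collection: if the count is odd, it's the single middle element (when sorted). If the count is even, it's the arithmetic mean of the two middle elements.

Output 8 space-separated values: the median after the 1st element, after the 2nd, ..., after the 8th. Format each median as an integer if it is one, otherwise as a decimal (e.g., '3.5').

Answer: 25 33.5 25 21.5 25 29.5 34 29.5

Derivation:
Step 1: insert 25 -> lo=[25] (size 1, max 25) hi=[] (size 0) -> median=25
Step 2: insert 42 -> lo=[25] (size 1, max 25) hi=[42] (size 1, min 42) -> median=33.5
Step 3: insert 18 -> lo=[18, 25] (size 2, max 25) hi=[42] (size 1, min 42) -> median=25
Step 4: insert 2 -> lo=[2, 18] (size 2, max 18) hi=[25, 42] (size 2, min 25) -> median=21.5
Step 5: insert 34 -> lo=[2, 18, 25] (size 3, max 25) hi=[34, 42] (size 2, min 34) -> median=25
Step 6: insert 49 -> lo=[2, 18, 25] (size 3, max 25) hi=[34, 42, 49] (size 3, min 34) -> median=29.5
Step 7: insert 46 -> lo=[2, 18, 25, 34] (size 4, max 34) hi=[42, 46, 49] (size 3, min 42) -> median=34
Step 8: insert 23 -> lo=[2, 18, 23, 25] (size 4, max 25) hi=[34, 42, 46, 49] (size 4, min 34) -> median=29.5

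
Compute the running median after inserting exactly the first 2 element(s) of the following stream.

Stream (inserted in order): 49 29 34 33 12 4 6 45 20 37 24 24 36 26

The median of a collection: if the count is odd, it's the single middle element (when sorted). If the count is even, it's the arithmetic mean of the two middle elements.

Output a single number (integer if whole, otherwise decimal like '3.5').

Step 1: insert 49 -> lo=[49] (size 1, max 49) hi=[] (size 0) -> median=49
Step 2: insert 29 -> lo=[29] (size 1, max 29) hi=[49] (size 1, min 49) -> median=39

Answer: 39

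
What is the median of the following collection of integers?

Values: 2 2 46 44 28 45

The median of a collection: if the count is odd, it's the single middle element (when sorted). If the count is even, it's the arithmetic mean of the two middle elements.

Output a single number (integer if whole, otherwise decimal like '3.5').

Answer: 36

Derivation:
Step 1: insert 2 -> lo=[2] (size 1, max 2) hi=[] (size 0) -> median=2
Step 2: insert 2 -> lo=[2] (size 1, max 2) hi=[2] (size 1, min 2) -> median=2
Step 3: insert 46 -> lo=[2, 2] (size 2, max 2) hi=[46] (size 1, min 46) -> median=2
Step 4: insert 44 -> lo=[2, 2] (size 2, max 2) hi=[44, 46] (size 2, min 44) -> median=23
Step 5: insert 28 -> lo=[2, 2, 28] (size 3, max 28) hi=[44, 46] (size 2, min 44) -> median=28
Step 6: insert 45 -> lo=[2, 2, 28] (size 3, max 28) hi=[44, 45, 46] (size 3, min 44) -> median=36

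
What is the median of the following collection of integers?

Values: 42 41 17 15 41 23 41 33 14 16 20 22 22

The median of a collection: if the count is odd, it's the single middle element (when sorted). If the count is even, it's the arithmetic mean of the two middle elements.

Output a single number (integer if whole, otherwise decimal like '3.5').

Step 1: insert 42 -> lo=[42] (size 1, max 42) hi=[] (size 0) -> median=42
Step 2: insert 41 -> lo=[41] (size 1, max 41) hi=[42] (size 1, min 42) -> median=41.5
Step 3: insert 17 -> lo=[17, 41] (size 2, max 41) hi=[42] (size 1, min 42) -> median=41
Step 4: insert 15 -> lo=[15, 17] (size 2, max 17) hi=[41, 42] (size 2, min 41) -> median=29
Step 5: insert 41 -> lo=[15, 17, 41] (size 3, max 41) hi=[41, 42] (size 2, min 41) -> median=41
Step 6: insert 23 -> lo=[15, 17, 23] (size 3, max 23) hi=[41, 41, 42] (size 3, min 41) -> median=32
Step 7: insert 41 -> lo=[15, 17, 23, 41] (size 4, max 41) hi=[41, 41, 42] (size 3, min 41) -> median=41
Step 8: insert 33 -> lo=[15, 17, 23, 33] (size 4, max 33) hi=[41, 41, 41, 42] (size 4, min 41) -> median=37
Step 9: insert 14 -> lo=[14, 15, 17, 23, 33] (size 5, max 33) hi=[41, 41, 41, 42] (size 4, min 41) -> median=33
Step 10: insert 16 -> lo=[14, 15, 16, 17, 23] (size 5, max 23) hi=[33, 41, 41, 41, 42] (size 5, min 33) -> median=28
Step 11: insert 20 -> lo=[14, 15, 16, 17, 20, 23] (size 6, max 23) hi=[33, 41, 41, 41, 42] (size 5, min 33) -> median=23
Step 12: insert 22 -> lo=[14, 15, 16, 17, 20, 22] (size 6, max 22) hi=[23, 33, 41, 41, 41, 42] (size 6, min 23) -> median=22.5
Step 13: insert 22 -> lo=[14, 15, 16, 17, 20, 22, 22] (size 7, max 22) hi=[23, 33, 41, 41, 41, 42] (size 6, min 23) -> median=22

Answer: 22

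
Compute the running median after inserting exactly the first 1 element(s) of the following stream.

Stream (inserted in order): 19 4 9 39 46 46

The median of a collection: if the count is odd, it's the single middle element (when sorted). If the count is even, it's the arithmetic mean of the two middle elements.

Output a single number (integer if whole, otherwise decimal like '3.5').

Answer: 19

Derivation:
Step 1: insert 19 -> lo=[19] (size 1, max 19) hi=[] (size 0) -> median=19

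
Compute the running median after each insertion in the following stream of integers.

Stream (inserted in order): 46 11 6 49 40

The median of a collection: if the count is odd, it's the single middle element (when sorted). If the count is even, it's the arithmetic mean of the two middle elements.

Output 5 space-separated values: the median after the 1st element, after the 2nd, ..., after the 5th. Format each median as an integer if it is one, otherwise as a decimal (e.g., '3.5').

Step 1: insert 46 -> lo=[46] (size 1, max 46) hi=[] (size 0) -> median=46
Step 2: insert 11 -> lo=[11] (size 1, max 11) hi=[46] (size 1, min 46) -> median=28.5
Step 3: insert 6 -> lo=[6, 11] (size 2, max 11) hi=[46] (size 1, min 46) -> median=11
Step 4: insert 49 -> lo=[6, 11] (size 2, max 11) hi=[46, 49] (size 2, min 46) -> median=28.5
Step 5: insert 40 -> lo=[6, 11, 40] (size 3, max 40) hi=[46, 49] (size 2, min 46) -> median=40

Answer: 46 28.5 11 28.5 40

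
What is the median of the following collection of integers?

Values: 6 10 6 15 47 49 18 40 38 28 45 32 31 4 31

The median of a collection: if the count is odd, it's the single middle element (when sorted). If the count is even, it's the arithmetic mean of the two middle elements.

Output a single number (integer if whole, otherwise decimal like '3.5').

Answer: 31

Derivation:
Step 1: insert 6 -> lo=[6] (size 1, max 6) hi=[] (size 0) -> median=6
Step 2: insert 10 -> lo=[6] (size 1, max 6) hi=[10] (size 1, min 10) -> median=8
Step 3: insert 6 -> lo=[6, 6] (size 2, max 6) hi=[10] (size 1, min 10) -> median=6
Step 4: insert 15 -> lo=[6, 6] (size 2, max 6) hi=[10, 15] (size 2, min 10) -> median=8
Step 5: insert 47 -> lo=[6, 6, 10] (size 3, max 10) hi=[15, 47] (size 2, min 15) -> median=10
Step 6: insert 49 -> lo=[6, 6, 10] (size 3, max 10) hi=[15, 47, 49] (size 3, min 15) -> median=12.5
Step 7: insert 18 -> lo=[6, 6, 10, 15] (size 4, max 15) hi=[18, 47, 49] (size 3, min 18) -> median=15
Step 8: insert 40 -> lo=[6, 6, 10, 15] (size 4, max 15) hi=[18, 40, 47, 49] (size 4, min 18) -> median=16.5
Step 9: insert 38 -> lo=[6, 6, 10, 15, 18] (size 5, max 18) hi=[38, 40, 47, 49] (size 4, min 38) -> median=18
Step 10: insert 28 -> lo=[6, 6, 10, 15, 18] (size 5, max 18) hi=[28, 38, 40, 47, 49] (size 5, min 28) -> median=23
Step 11: insert 45 -> lo=[6, 6, 10, 15, 18, 28] (size 6, max 28) hi=[38, 40, 45, 47, 49] (size 5, min 38) -> median=28
Step 12: insert 32 -> lo=[6, 6, 10, 15, 18, 28] (size 6, max 28) hi=[32, 38, 40, 45, 47, 49] (size 6, min 32) -> median=30
Step 13: insert 31 -> lo=[6, 6, 10, 15, 18, 28, 31] (size 7, max 31) hi=[32, 38, 40, 45, 47, 49] (size 6, min 32) -> median=31
Step 14: insert 4 -> lo=[4, 6, 6, 10, 15, 18, 28] (size 7, max 28) hi=[31, 32, 38, 40, 45, 47, 49] (size 7, min 31) -> median=29.5
Step 15: insert 31 -> lo=[4, 6, 6, 10, 15, 18, 28, 31] (size 8, max 31) hi=[31, 32, 38, 40, 45, 47, 49] (size 7, min 31) -> median=31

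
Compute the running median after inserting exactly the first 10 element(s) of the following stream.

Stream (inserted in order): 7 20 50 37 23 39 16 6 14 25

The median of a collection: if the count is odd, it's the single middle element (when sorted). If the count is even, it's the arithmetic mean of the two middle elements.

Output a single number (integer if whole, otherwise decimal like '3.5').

Step 1: insert 7 -> lo=[7] (size 1, max 7) hi=[] (size 0) -> median=7
Step 2: insert 20 -> lo=[7] (size 1, max 7) hi=[20] (size 1, min 20) -> median=13.5
Step 3: insert 50 -> lo=[7, 20] (size 2, max 20) hi=[50] (size 1, min 50) -> median=20
Step 4: insert 37 -> lo=[7, 20] (size 2, max 20) hi=[37, 50] (size 2, min 37) -> median=28.5
Step 5: insert 23 -> lo=[7, 20, 23] (size 3, max 23) hi=[37, 50] (size 2, min 37) -> median=23
Step 6: insert 39 -> lo=[7, 20, 23] (size 3, max 23) hi=[37, 39, 50] (size 3, min 37) -> median=30
Step 7: insert 16 -> lo=[7, 16, 20, 23] (size 4, max 23) hi=[37, 39, 50] (size 3, min 37) -> median=23
Step 8: insert 6 -> lo=[6, 7, 16, 20] (size 4, max 20) hi=[23, 37, 39, 50] (size 4, min 23) -> median=21.5
Step 9: insert 14 -> lo=[6, 7, 14, 16, 20] (size 5, max 20) hi=[23, 37, 39, 50] (size 4, min 23) -> median=20
Step 10: insert 25 -> lo=[6, 7, 14, 16, 20] (size 5, max 20) hi=[23, 25, 37, 39, 50] (size 5, min 23) -> median=21.5

Answer: 21.5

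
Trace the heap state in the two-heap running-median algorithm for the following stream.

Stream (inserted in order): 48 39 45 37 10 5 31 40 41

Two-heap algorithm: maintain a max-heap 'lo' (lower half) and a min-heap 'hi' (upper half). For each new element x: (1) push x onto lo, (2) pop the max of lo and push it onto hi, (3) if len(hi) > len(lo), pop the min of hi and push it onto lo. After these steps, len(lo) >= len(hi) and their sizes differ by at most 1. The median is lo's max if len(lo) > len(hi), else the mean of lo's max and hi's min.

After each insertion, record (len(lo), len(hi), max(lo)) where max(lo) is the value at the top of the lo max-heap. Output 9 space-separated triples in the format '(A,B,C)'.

Step 1: insert 48 -> lo=[48] hi=[] -> (len(lo)=1, len(hi)=0, max(lo)=48)
Step 2: insert 39 -> lo=[39] hi=[48] -> (len(lo)=1, len(hi)=1, max(lo)=39)
Step 3: insert 45 -> lo=[39, 45] hi=[48] -> (len(lo)=2, len(hi)=1, max(lo)=45)
Step 4: insert 37 -> lo=[37, 39] hi=[45, 48] -> (len(lo)=2, len(hi)=2, max(lo)=39)
Step 5: insert 10 -> lo=[10, 37, 39] hi=[45, 48] -> (len(lo)=3, len(hi)=2, max(lo)=39)
Step 6: insert 5 -> lo=[5, 10, 37] hi=[39, 45, 48] -> (len(lo)=3, len(hi)=3, max(lo)=37)
Step 7: insert 31 -> lo=[5, 10, 31, 37] hi=[39, 45, 48] -> (len(lo)=4, len(hi)=3, max(lo)=37)
Step 8: insert 40 -> lo=[5, 10, 31, 37] hi=[39, 40, 45, 48] -> (len(lo)=4, len(hi)=4, max(lo)=37)
Step 9: insert 41 -> lo=[5, 10, 31, 37, 39] hi=[40, 41, 45, 48] -> (len(lo)=5, len(hi)=4, max(lo)=39)

Answer: (1,0,48) (1,1,39) (2,1,45) (2,2,39) (3,2,39) (3,3,37) (4,3,37) (4,4,37) (5,4,39)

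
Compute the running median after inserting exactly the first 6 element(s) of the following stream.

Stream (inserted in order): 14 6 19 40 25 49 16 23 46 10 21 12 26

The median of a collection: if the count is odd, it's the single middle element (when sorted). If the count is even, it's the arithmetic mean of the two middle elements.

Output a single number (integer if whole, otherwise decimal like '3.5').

Answer: 22

Derivation:
Step 1: insert 14 -> lo=[14] (size 1, max 14) hi=[] (size 0) -> median=14
Step 2: insert 6 -> lo=[6] (size 1, max 6) hi=[14] (size 1, min 14) -> median=10
Step 3: insert 19 -> lo=[6, 14] (size 2, max 14) hi=[19] (size 1, min 19) -> median=14
Step 4: insert 40 -> lo=[6, 14] (size 2, max 14) hi=[19, 40] (size 2, min 19) -> median=16.5
Step 5: insert 25 -> lo=[6, 14, 19] (size 3, max 19) hi=[25, 40] (size 2, min 25) -> median=19
Step 6: insert 49 -> lo=[6, 14, 19] (size 3, max 19) hi=[25, 40, 49] (size 3, min 25) -> median=22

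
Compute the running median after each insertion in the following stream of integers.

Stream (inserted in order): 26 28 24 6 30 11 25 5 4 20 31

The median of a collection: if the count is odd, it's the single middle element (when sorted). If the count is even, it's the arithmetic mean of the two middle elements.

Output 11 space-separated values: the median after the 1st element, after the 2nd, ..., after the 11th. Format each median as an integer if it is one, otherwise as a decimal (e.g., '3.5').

Answer: 26 27 26 25 26 25 25 24.5 24 22 24

Derivation:
Step 1: insert 26 -> lo=[26] (size 1, max 26) hi=[] (size 0) -> median=26
Step 2: insert 28 -> lo=[26] (size 1, max 26) hi=[28] (size 1, min 28) -> median=27
Step 3: insert 24 -> lo=[24, 26] (size 2, max 26) hi=[28] (size 1, min 28) -> median=26
Step 4: insert 6 -> lo=[6, 24] (size 2, max 24) hi=[26, 28] (size 2, min 26) -> median=25
Step 5: insert 30 -> lo=[6, 24, 26] (size 3, max 26) hi=[28, 30] (size 2, min 28) -> median=26
Step 6: insert 11 -> lo=[6, 11, 24] (size 3, max 24) hi=[26, 28, 30] (size 3, min 26) -> median=25
Step 7: insert 25 -> lo=[6, 11, 24, 25] (size 4, max 25) hi=[26, 28, 30] (size 3, min 26) -> median=25
Step 8: insert 5 -> lo=[5, 6, 11, 24] (size 4, max 24) hi=[25, 26, 28, 30] (size 4, min 25) -> median=24.5
Step 9: insert 4 -> lo=[4, 5, 6, 11, 24] (size 5, max 24) hi=[25, 26, 28, 30] (size 4, min 25) -> median=24
Step 10: insert 20 -> lo=[4, 5, 6, 11, 20] (size 5, max 20) hi=[24, 25, 26, 28, 30] (size 5, min 24) -> median=22
Step 11: insert 31 -> lo=[4, 5, 6, 11, 20, 24] (size 6, max 24) hi=[25, 26, 28, 30, 31] (size 5, min 25) -> median=24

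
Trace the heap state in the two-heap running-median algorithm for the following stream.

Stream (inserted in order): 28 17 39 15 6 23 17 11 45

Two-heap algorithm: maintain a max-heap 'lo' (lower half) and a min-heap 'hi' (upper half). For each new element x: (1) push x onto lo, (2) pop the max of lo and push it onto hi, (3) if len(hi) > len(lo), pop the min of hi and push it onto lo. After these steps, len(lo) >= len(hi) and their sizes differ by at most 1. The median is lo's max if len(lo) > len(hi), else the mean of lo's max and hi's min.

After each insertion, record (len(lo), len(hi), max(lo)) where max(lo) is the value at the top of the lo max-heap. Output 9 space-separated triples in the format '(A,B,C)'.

Answer: (1,0,28) (1,1,17) (2,1,28) (2,2,17) (3,2,17) (3,3,17) (4,3,17) (4,4,17) (5,4,17)

Derivation:
Step 1: insert 28 -> lo=[28] hi=[] -> (len(lo)=1, len(hi)=0, max(lo)=28)
Step 2: insert 17 -> lo=[17] hi=[28] -> (len(lo)=1, len(hi)=1, max(lo)=17)
Step 3: insert 39 -> lo=[17, 28] hi=[39] -> (len(lo)=2, len(hi)=1, max(lo)=28)
Step 4: insert 15 -> lo=[15, 17] hi=[28, 39] -> (len(lo)=2, len(hi)=2, max(lo)=17)
Step 5: insert 6 -> lo=[6, 15, 17] hi=[28, 39] -> (len(lo)=3, len(hi)=2, max(lo)=17)
Step 6: insert 23 -> lo=[6, 15, 17] hi=[23, 28, 39] -> (len(lo)=3, len(hi)=3, max(lo)=17)
Step 7: insert 17 -> lo=[6, 15, 17, 17] hi=[23, 28, 39] -> (len(lo)=4, len(hi)=3, max(lo)=17)
Step 8: insert 11 -> lo=[6, 11, 15, 17] hi=[17, 23, 28, 39] -> (len(lo)=4, len(hi)=4, max(lo)=17)
Step 9: insert 45 -> lo=[6, 11, 15, 17, 17] hi=[23, 28, 39, 45] -> (len(lo)=5, len(hi)=4, max(lo)=17)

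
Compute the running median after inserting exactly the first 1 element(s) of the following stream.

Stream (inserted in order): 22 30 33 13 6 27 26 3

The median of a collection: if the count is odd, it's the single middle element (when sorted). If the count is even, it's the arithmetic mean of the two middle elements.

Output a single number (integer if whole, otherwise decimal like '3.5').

Step 1: insert 22 -> lo=[22] (size 1, max 22) hi=[] (size 0) -> median=22

Answer: 22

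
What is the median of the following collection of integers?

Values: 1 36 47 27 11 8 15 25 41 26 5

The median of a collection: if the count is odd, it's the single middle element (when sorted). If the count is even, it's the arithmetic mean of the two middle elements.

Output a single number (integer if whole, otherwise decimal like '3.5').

Answer: 25

Derivation:
Step 1: insert 1 -> lo=[1] (size 1, max 1) hi=[] (size 0) -> median=1
Step 2: insert 36 -> lo=[1] (size 1, max 1) hi=[36] (size 1, min 36) -> median=18.5
Step 3: insert 47 -> lo=[1, 36] (size 2, max 36) hi=[47] (size 1, min 47) -> median=36
Step 4: insert 27 -> lo=[1, 27] (size 2, max 27) hi=[36, 47] (size 2, min 36) -> median=31.5
Step 5: insert 11 -> lo=[1, 11, 27] (size 3, max 27) hi=[36, 47] (size 2, min 36) -> median=27
Step 6: insert 8 -> lo=[1, 8, 11] (size 3, max 11) hi=[27, 36, 47] (size 3, min 27) -> median=19
Step 7: insert 15 -> lo=[1, 8, 11, 15] (size 4, max 15) hi=[27, 36, 47] (size 3, min 27) -> median=15
Step 8: insert 25 -> lo=[1, 8, 11, 15] (size 4, max 15) hi=[25, 27, 36, 47] (size 4, min 25) -> median=20
Step 9: insert 41 -> lo=[1, 8, 11, 15, 25] (size 5, max 25) hi=[27, 36, 41, 47] (size 4, min 27) -> median=25
Step 10: insert 26 -> lo=[1, 8, 11, 15, 25] (size 5, max 25) hi=[26, 27, 36, 41, 47] (size 5, min 26) -> median=25.5
Step 11: insert 5 -> lo=[1, 5, 8, 11, 15, 25] (size 6, max 25) hi=[26, 27, 36, 41, 47] (size 5, min 26) -> median=25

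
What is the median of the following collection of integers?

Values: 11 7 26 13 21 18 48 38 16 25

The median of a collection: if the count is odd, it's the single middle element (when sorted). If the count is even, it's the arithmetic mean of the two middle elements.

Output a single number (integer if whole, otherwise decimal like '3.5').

Step 1: insert 11 -> lo=[11] (size 1, max 11) hi=[] (size 0) -> median=11
Step 2: insert 7 -> lo=[7] (size 1, max 7) hi=[11] (size 1, min 11) -> median=9
Step 3: insert 26 -> lo=[7, 11] (size 2, max 11) hi=[26] (size 1, min 26) -> median=11
Step 4: insert 13 -> lo=[7, 11] (size 2, max 11) hi=[13, 26] (size 2, min 13) -> median=12
Step 5: insert 21 -> lo=[7, 11, 13] (size 3, max 13) hi=[21, 26] (size 2, min 21) -> median=13
Step 6: insert 18 -> lo=[7, 11, 13] (size 3, max 13) hi=[18, 21, 26] (size 3, min 18) -> median=15.5
Step 7: insert 48 -> lo=[7, 11, 13, 18] (size 4, max 18) hi=[21, 26, 48] (size 3, min 21) -> median=18
Step 8: insert 38 -> lo=[7, 11, 13, 18] (size 4, max 18) hi=[21, 26, 38, 48] (size 4, min 21) -> median=19.5
Step 9: insert 16 -> lo=[7, 11, 13, 16, 18] (size 5, max 18) hi=[21, 26, 38, 48] (size 4, min 21) -> median=18
Step 10: insert 25 -> lo=[7, 11, 13, 16, 18] (size 5, max 18) hi=[21, 25, 26, 38, 48] (size 5, min 21) -> median=19.5

Answer: 19.5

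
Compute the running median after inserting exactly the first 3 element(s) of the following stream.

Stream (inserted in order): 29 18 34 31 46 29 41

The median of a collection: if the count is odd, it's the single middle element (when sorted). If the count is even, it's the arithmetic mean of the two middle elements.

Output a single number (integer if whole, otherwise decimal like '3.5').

Step 1: insert 29 -> lo=[29] (size 1, max 29) hi=[] (size 0) -> median=29
Step 2: insert 18 -> lo=[18] (size 1, max 18) hi=[29] (size 1, min 29) -> median=23.5
Step 3: insert 34 -> lo=[18, 29] (size 2, max 29) hi=[34] (size 1, min 34) -> median=29

Answer: 29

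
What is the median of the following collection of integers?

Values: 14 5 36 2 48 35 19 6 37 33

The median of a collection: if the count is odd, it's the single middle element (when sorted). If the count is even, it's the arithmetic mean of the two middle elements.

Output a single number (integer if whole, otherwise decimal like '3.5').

Step 1: insert 14 -> lo=[14] (size 1, max 14) hi=[] (size 0) -> median=14
Step 2: insert 5 -> lo=[5] (size 1, max 5) hi=[14] (size 1, min 14) -> median=9.5
Step 3: insert 36 -> lo=[5, 14] (size 2, max 14) hi=[36] (size 1, min 36) -> median=14
Step 4: insert 2 -> lo=[2, 5] (size 2, max 5) hi=[14, 36] (size 2, min 14) -> median=9.5
Step 5: insert 48 -> lo=[2, 5, 14] (size 3, max 14) hi=[36, 48] (size 2, min 36) -> median=14
Step 6: insert 35 -> lo=[2, 5, 14] (size 3, max 14) hi=[35, 36, 48] (size 3, min 35) -> median=24.5
Step 7: insert 19 -> lo=[2, 5, 14, 19] (size 4, max 19) hi=[35, 36, 48] (size 3, min 35) -> median=19
Step 8: insert 6 -> lo=[2, 5, 6, 14] (size 4, max 14) hi=[19, 35, 36, 48] (size 4, min 19) -> median=16.5
Step 9: insert 37 -> lo=[2, 5, 6, 14, 19] (size 5, max 19) hi=[35, 36, 37, 48] (size 4, min 35) -> median=19
Step 10: insert 33 -> lo=[2, 5, 6, 14, 19] (size 5, max 19) hi=[33, 35, 36, 37, 48] (size 5, min 33) -> median=26

Answer: 26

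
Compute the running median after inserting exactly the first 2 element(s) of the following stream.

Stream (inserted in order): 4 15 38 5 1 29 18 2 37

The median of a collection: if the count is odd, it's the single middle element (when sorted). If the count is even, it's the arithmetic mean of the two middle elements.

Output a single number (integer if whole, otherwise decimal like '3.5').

Answer: 9.5

Derivation:
Step 1: insert 4 -> lo=[4] (size 1, max 4) hi=[] (size 0) -> median=4
Step 2: insert 15 -> lo=[4] (size 1, max 4) hi=[15] (size 1, min 15) -> median=9.5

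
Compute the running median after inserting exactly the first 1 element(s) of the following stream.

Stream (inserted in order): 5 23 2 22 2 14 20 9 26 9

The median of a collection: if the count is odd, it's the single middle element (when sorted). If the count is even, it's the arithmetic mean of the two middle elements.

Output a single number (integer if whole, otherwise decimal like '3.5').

Step 1: insert 5 -> lo=[5] (size 1, max 5) hi=[] (size 0) -> median=5

Answer: 5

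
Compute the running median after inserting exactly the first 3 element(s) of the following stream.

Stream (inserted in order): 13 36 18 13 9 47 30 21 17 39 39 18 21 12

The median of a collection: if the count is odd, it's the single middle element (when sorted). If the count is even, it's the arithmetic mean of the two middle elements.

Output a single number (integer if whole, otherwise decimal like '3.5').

Step 1: insert 13 -> lo=[13] (size 1, max 13) hi=[] (size 0) -> median=13
Step 2: insert 36 -> lo=[13] (size 1, max 13) hi=[36] (size 1, min 36) -> median=24.5
Step 3: insert 18 -> lo=[13, 18] (size 2, max 18) hi=[36] (size 1, min 36) -> median=18

Answer: 18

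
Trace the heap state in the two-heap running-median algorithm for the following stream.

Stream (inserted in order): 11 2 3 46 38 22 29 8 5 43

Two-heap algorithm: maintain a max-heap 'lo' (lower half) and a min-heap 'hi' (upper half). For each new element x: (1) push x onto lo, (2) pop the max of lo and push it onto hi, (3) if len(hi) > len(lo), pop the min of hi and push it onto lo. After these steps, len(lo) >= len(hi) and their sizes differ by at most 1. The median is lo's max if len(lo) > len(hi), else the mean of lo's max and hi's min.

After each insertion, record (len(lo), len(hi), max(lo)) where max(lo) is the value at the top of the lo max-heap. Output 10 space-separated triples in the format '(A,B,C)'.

Answer: (1,0,11) (1,1,2) (2,1,3) (2,2,3) (3,2,11) (3,3,11) (4,3,22) (4,4,11) (5,4,11) (5,5,11)

Derivation:
Step 1: insert 11 -> lo=[11] hi=[] -> (len(lo)=1, len(hi)=0, max(lo)=11)
Step 2: insert 2 -> lo=[2] hi=[11] -> (len(lo)=1, len(hi)=1, max(lo)=2)
Step 3: insert 3 -> lo=[2, 3] hi=[11] -> (len(lo)=2, len(hi)=1, max(lo)=3)
Step 4: insert 46 -> lo=[2, 3] hi=[11, 46] -> (len(lo)=2, len(hi)=2, max(lo)=3)
Step 5: insert 38 -> lo=[2, 3, 11] hi=[38, 46] -> (len(lo)=3, len(hi)=2, max(lo)=11)
Step 6: insert 22 -> lo=[2, 3, 11] hi=[22, 38, 46] -> (len(lo)=3, len(hi)=3, max(lo)=11)
Step 7: insert 29 -> lo=[2, 3, 11, 22] hi=[29, 38, 46] -> (len(lo)=4, len(hi)=3, max(lo)=22)
Step 8: insert 8 -> lo=[2, 3, 8, 11] hi=[22, 29, 38, 46] -> (len(lo)=4, len(hi)=4, max(lo)=11)
Step 9: insert 5 -> lo=[2, 3, 5, 8, 11] hi=[22, 29, 38, 46] -> (len(lo)=5, len(hi)=4, max(lo)=11)
Step 10: insert 43 -> lo=[2, 3, 5, 8, 11] hi=[22, 29, 38, 43, 46] -> (len(lo)=5, len(hi)=5, max(lo)=11)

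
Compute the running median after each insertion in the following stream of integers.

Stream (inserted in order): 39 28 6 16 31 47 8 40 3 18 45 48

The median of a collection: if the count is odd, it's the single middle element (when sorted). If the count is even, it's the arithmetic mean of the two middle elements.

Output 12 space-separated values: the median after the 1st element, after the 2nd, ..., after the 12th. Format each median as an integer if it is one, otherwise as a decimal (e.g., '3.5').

Step 1: insert 39 -> lo=[39] (size 1, max 39) hi=[] (size 0) -> median=39
Step 2: insert 28 -> lo=[28] (size 1, max 28) hi=[39] (size 1, min 39) -> median=33.5
Step 3: insert 6 -> lo=[6, 28] (size 2, max 28) hi=[39] (size 1, min 39) -> median=28
Step 4: insert 16 -> lo=[6, 16] (size 2, max 16) hi=[28, 39] (size 2, min 28) -> median=22
Step 5: insert 31 -> lo=[6, 16, 28] (size 3, max 28) hi=[31, 39] (size 2, min 31) -> median=28
Step 6: insert 47 -> lo=[6, 16, 28] (size 3, max 28) hi=[31, 39, 47] (size 3, min 31) -> median=29.5
Step 7: insert 8 -> lo=[6, 8, 16, 28] (size 4, max 28) hi=[31, 39, 47] (size 3, min 31) -> median=28
Step 8: insert 40 -> lo=[6, 8, 16, 28] (size 4, max 28) hi=[31, 39, 40, 47] (size 4, min 31) -> median=29.5
Step 9: insert 3 -> lo=[3, 6, 8, 16, 28] (size 5, max 28) hi=[31, 39, 40, 47] (size 4, min 31) -> median=28
Step 10: insert 18 -> lo=[3, 6, 8, 16, 18] (size 5, max 18) hi=[28, 31, 39, 40, 47] (size 5, min 28) -> median=23
Step 11: insert 45 -> lo=[3, 6, 8, 16, 18, 28] (size 6, max 28) hi=[31, 39, 40, 45, 47] (size 5, min 31) -> median=28
Step 12: insert 48 -> lo=[3, 6, 8, 16, 18, 28] (size 6, max 28) hi=[31, 39, 40, 45, 47, 48] (size 6, min 31) -> median=29.5

Answer: 39 33.5 28 22 28 29.5 28 29.5 28 23 28 29.5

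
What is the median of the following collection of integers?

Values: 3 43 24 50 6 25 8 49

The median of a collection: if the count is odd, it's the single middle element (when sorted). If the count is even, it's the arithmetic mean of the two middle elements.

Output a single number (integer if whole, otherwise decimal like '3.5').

Answer: 24.5

Derivation:
Step 1: insert 3 -> lo=[3] (size 1, max 3) hi=[] (size 0) -> median=3
Step 2: insert 43 -> lo=[3] (size 1, max 3) hi=[43] (size 1, min 43) -> median=23
Step 3: insert 24 -> lo=[3, 24] (size 2, max 24) hi=[43] (size 1, min 43) -> median=24
Step 4: insert 50 -> lo=[3, 24] (size 2, max 24) hi=[43, 50] (size 2, min 43) -> median=33.5
Step 5: insert 6 -> lo=[3, 6, 24] (size 3, max 24) hi=[43, 50] (size 2, min 43) -> median=24
Step 6: insert 25 -> lo=[3, 6, 24] (size 3, max 24) hi=[25, 43, 50] (size 3, min 25) -> median=24.5
Step 7: insert 8 -> lo=[3, 6, 8, 24] (size 4, max 24) hi=[25, 43, 50] (size 3, min 25) -> median=24
Step 8: insert 49 -> lo=[3, 6, 8, 24] (size 4, max 24) hi=[25, 43, 49, 50] (size 4, min 25) -> median=24.5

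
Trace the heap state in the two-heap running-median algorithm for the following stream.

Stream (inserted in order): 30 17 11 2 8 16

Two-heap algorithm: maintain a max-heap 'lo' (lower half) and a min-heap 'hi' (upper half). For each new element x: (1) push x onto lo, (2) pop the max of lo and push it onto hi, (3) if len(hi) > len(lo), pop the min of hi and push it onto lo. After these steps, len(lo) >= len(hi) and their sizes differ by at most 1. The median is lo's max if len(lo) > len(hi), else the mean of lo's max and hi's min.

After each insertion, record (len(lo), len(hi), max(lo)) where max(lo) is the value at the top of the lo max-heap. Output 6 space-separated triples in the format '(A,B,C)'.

Answer: (1,0,30) (1,1,17) (2,1,17) (2,2,11) (3,2,11) (3,3,11)

Derivation:
Step 1: insert 30 -> lo=[30] hi=[] -> (len(lo)=1, len(hi)=0, max(lo)=30)
Step 2: insert 17 -> lo=[17] hi=[30] -> (len(lo)=1, len(hi)=1, max(lo)=17)
Step 3: insert 11 -> lo=[11, 17] hi=[30] -> (len(lo)=2, len(hi)=1, max(lo)=17)
Step 4: insert 2 -> lo=[2, 11] hi=[17, 30] -> (len(lo)=2, len(hi)=2, max(lo)=11)
Step 5: insert 8 -> lo=[2, 8, 11] hi=[17, 30] -> (len(lo)=3, len(hi)=2, max(lo)=11)
Step 6: insert 16 -> lo=[2, 8, 11] hi=[16, 17, 30] -> (len(lo)=3, len(hi)=3, max(lo)=11)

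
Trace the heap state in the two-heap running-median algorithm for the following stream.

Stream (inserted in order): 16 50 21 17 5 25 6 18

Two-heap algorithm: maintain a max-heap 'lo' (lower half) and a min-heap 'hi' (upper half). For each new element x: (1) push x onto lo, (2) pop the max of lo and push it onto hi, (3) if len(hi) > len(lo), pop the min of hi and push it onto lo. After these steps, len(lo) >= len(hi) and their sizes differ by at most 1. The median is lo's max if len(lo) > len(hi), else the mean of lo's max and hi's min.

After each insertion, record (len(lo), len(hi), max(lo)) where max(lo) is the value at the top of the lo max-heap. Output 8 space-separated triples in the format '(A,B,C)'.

Answer: (1,0,16) (1,1,16) (2,1,21) (2,2,17) (3,2,17) (3,3,17) (4,3,17) (4,4,17)

Derivation:
Step 1: insert 16 -> lo=[16] hi=[] -> (len(lo)=1, len(hi)=0, max(lo)=16)
Step 2: insert 50 -> lo=[16] hi=[50] -> (len(lo)=1, len(hi)=1, max(lo)=16)
Step 3: insert 21 -> lo=[16, 21] hi=[50] -> (len(lo)=2, len(hi)=1, max(lo)=21)
Step 4: insert 17 -> lo=[16, 17] hi=[21, 50] -> (len(lo)=2, len(hi)=2, max(lo)=17)
Step 5: insert 5 -> lo=[5, 16, 17] hi=[21, 50] -> (len(lo)=3, len(hi)=2, max(lo)=17)
Step 6: insert 25 -> lo=[5, 16, 17] hi=[21, 25, 50] -> (len(lo)=3, len(hi)=3, max(lo)=17)
Step 7: insert 6 -> lo=[5, 6, 16, 17] hi=[21, 25, 50] -> (len(lo)=4, len(hi)=3, max(lo)=17)
Step 8: insert 18 -> lo=[5, 6, 16, 17] hi=[18, 21, 25, 50] -> (len(lo)=4, len(hi)=4, max(lo)=17)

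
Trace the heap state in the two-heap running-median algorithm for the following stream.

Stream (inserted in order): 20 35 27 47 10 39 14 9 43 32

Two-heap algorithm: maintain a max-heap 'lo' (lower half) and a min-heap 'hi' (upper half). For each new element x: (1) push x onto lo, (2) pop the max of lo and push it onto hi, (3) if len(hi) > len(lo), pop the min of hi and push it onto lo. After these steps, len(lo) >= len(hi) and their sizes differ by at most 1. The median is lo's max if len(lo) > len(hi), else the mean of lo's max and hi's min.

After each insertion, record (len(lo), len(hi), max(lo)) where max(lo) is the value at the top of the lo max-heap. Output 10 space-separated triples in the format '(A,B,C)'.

Answer: (1,0,20) (1,1,20) (2,1,27) (2,2,27) (3,2,27) (3,3,27) (4,3,27) (4,4,20) (5,4,27) (5,5,27)

Derivation:
Step 1: insert 20 -> lo=[20] hi=[] -> (len(lo)=1, len(hi)=0, max(lo)=20)
Step 2: insert 35 -> lo=[20] hi=[35] -> (len(lo)=1, len(hi)=1, max(lo)=20)
Step 3: insert 27 -> lo=[20, 27] hi=[35] -> (len(lo)=2, len(hi)=1, max(lo)=27)
Step 4: insert 47 -> lo=[20, 27] hi=[35, 47] -> (len(lo)=2, len(hi)=2, max(lo)=27)
Step 5: insert 10 -> lo=[10, 20, 27] hi=[35, 47] -> (len(lo)=3, len(hi)=2, max(lo)=27)
Step 6: insert 39 -> lo=[10, 20, 27] hi=[35, 39, 47] -> (len(lo)=3, len(hi)=3, max(lo)=27)
Step 7: insert 14 -> lo=[10, 14, 20, 27] hi=[35, 39, 47] -> (len(lo)=4, len(hi)=3, max(lo)=27)
Step 8: insert 9 -> lo=[9, 10, 14, 20] hi=[27, 35, 39, 47] -> (len(lo)=4, len(hi)=4, max(lo)=20)
Step 9: insert 43 -> lo=[9, 10, 14, 20, 27] hi=[35, 39, 43, 47] -> (len(lo)=5, len(hi)=4, max(lo)=27)
Step 10: insert 32 -> lo=[9, 10, 14, 20, 27] hi=[32, 35, 39, 43, 47] -> (len(lo)=5, len(hi)=5, max(lo)=27)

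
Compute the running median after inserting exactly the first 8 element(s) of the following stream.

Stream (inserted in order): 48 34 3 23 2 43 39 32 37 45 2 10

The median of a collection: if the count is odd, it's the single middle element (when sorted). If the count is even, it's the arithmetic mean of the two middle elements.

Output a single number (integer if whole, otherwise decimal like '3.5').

Answer: 33

Derivation:
Step 1: insert 48 -> lo=[48] (size 1, max 48) hi=[] (size 0) -> median=48
Step 2: insert 34 -> lo=[34] (size 1, max 34) hi=[48] (size 1, min 48) -> median=41
Step 3: insert 3 -> lo=[3, 34] (size 2, max 34) hi=[48] (size 1, min 48) -> median=34
Step 4: insert 23 -> lo=[3, 23] (size 2, max 23) hi=[34, 48] (size 2, min 34) -> median=28.5
Step 5: insert 2 -> lo=[2, 3, 23] (size 3, max 23) hi=[34, 48] (size 2, min 34) -> median=23
Step 6: insert 43 -> lo=[2, 3, 23] (size 3, max 23) hi=[34, 43, 48] (size 3, min 34) -> median=28.5
Step 7: insert 39 -> lo=[2, 3, 23, 34] (size 4, max 34) hi=[39, 43, 48] (size 3, min 39) -> median=34
Step 8: insert 32 -> lo=[2, 3, 23, 32] (size 4, max 32) hi=[34, 39, 43, 48] (size 4, min 34) -> median=33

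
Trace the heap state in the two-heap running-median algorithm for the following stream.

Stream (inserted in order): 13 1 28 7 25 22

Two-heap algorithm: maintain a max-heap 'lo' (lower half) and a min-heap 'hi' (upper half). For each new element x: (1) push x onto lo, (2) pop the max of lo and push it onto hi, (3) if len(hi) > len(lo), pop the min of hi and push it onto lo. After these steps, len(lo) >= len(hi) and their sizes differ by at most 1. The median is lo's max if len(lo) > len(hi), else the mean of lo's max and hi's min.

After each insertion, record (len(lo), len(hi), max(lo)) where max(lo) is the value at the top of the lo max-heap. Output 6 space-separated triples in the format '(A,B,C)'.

Answer: (1,0,13) (1,1,1) (2,1,13) (2,2,7) (3,2,13) (3,3,13)

Derivation:
Step 1: insert 13 -> lo=[13] hi=[] -> (len(lo)=1, len(hi)=0, max(lo)=13)
Step 2: insert 1 -> lo=[1] hi=[13] -> (len(lo)=1, len(hi)=1, max(lo)=1)
Step 3: insert 28 -> lo=[1, 13] hi=[28] -> (len(lo)=2, len(hi)=1, max(lo)=13)
Step 4: insert 7 -> lo=[1, 7] hi=[13, 28] -> (len(lo)=2, len(hi)=2, max(lo)=7)
Step 5: insert 25 -> lo=[1, 7, 13] hi=[25, 28] -> (len(lo)=3, len(hi)=2, max(lo)=13)
Step 6: insert 22 -> lo=[1, 7, 13] hi=[22, 25, 28] -> (len(lo)=3, len(hi)=3, max(lo)=13)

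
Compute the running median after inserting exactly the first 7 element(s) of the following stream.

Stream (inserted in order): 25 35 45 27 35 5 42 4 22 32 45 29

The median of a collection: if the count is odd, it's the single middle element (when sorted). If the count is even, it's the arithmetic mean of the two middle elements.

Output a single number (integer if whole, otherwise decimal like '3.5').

Step 1: insert 25 -> lo=[25] (size 1, max 25) hi=[] (size 0) -> median=25
Step 2: insert 35 -> lo=[25] (size 1, max 25) hi=[35] (size 1, min 35) -> median=30
Step 3: insert 45 -> lo=[25, 35] (size 2, max 35) hi=[45] (size 1, min 45) -> median=35
Step 4: insert 27 -> lo=[25, 27] (size 2, max 27) hi=[35, 45] (size 2, min 35) -> median=31
Step 5: insert 35 -> lo=[25, 27, 35] (size 3, max 35) hi=[35, 45] (size 2, min 35) -> median=35
Step 6: insert 5 -> lo=[5, 25, 27] (size 3, max 27) hi=[35, 35, 45] (size 3, min 35) -> median=31
Step 7: insert 42 -> lo=[5, 25, 27, 35] (size 4, max 35) hi=[35, 42, 45] (size 3, min 35) -> median=35

Answer: 35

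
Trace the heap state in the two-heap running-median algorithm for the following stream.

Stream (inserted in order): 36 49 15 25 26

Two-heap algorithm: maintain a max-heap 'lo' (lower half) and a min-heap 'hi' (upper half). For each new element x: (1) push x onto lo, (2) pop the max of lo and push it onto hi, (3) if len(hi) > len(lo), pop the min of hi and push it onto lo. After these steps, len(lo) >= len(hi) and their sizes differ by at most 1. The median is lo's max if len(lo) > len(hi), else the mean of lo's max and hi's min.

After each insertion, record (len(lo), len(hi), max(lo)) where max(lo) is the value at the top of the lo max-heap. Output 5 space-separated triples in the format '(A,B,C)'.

Answer: (1,0,36) (1,1,36) (2,1,36) (2,2,25) (3,2,26)

Derivation:
Step 1: insert 36 -> lo=[36] hi=[] -> (len(lo)=1, len(hi)=0, max(lo)=36)
Step 2: insert 49 -> lo=[36] hi=[49] -> (len(lo)=1, len(hi)=1, max(lo)=36)
Step 3: insert 15 -> lo=[15, 36] hi=[49] -> (len(lo)=2, len(hi)=1, max(lo)=36)
Step 4: insert 25 -> lo=[15, 25] hi=[36, 49] -> (len(lo)=2, len(hi)=2, max(lo)=25)
Step 5: insert 26 -> lo=[15, 25, 26] hi=[36, 49] -> (len(lo)=3, len(hi)=2, max(lo)=26)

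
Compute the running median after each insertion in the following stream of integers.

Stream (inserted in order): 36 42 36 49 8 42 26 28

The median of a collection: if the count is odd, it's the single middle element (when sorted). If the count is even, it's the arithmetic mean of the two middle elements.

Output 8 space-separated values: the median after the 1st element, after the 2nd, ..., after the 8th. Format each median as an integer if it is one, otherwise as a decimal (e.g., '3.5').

Step 1: insert 36 -> lo=[36] (size 1, max 36) hi=[] (size 0) -> median=36
Step 2: insert 42 -> lo=[36] (size 1, max 36) hi=[42] (size 1, min 42) -> median=39
Step 3: insert 36 -> lo=[36, 36] (size 2, max 36) hi=[42] (size 1, min 42) -> median=36
Step 4: insert 49 -> lo=[36, 36] (size 2, max 36) hi=[42, 49] (size 2, min 42) -> median=39
Step 5: insert 8 -> lo=[8, 36, 36] (size 3, max 36) hi=[42, 49] (size 2, min 42) -> median=36
Step 6: insert 42 -> lo=[8, 36, 36] (size 3, max 36) hi=[42, 42, 49] (size 3, min 42) -> median=39
Step 7: insert 26 -> lo=[8, 26, 36, 36] (size 4, max 36) hi=[42, 42, 49] (size 3, min 42) -> median=36
Step 8: insert 28 -> lo=[8, 26, 28, 36] (size 4, max 36) hi=[36, 42, 42, 49] (size 4, min 36) -> median=36

Answer: 36 39 36 39 36 39 36 36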